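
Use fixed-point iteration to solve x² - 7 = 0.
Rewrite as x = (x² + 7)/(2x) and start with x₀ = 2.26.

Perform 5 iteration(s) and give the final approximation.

Equation: x² - 7 = 0
Fixed-point form: x = (x² + 7)/(2x)
x₀ = 2.26

x_1 = g(2.260000) = 2.678673
x_2 = g(2.678673) = 2.645954
x_3 = g(2.645954) = 2.645751
x_4 = g(2.645751) = 2.645751
x_5 = g(2.645751) = 2.645751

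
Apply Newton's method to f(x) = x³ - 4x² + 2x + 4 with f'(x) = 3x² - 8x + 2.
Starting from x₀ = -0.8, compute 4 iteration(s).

f(x) = x³ - 4x² + 2x + 4
f'(x) = 3x² - 8x + 2
x₀ = -0.8

Newton-Raphson formula: x_{n+1} = x_n - f(x_n)/f'(x_n)

Iteration 1:
  f(-0.800000) = -0.672000
  f'(-0.800000) = 10.320000
  x_1 = -0.800000 - (-0.672000)/10.320000 = -0.734884
Iteration 2:
  f(-0.734884) = -0.026861
  f'(-0.734884) = 9.499232
  x_2 = -0.734884 - (-0.026861)/9.499232 = -0.732056
Iteration 3:
  f(-0.732056) = -0.000050
  f'(-0.732056) = 9.464167
  x_3 = -0.732056 - (-0.000050)/9.464167 = -0.732051
Iteration 4:
  f(-0.732051) = 0.000000
  f'(-0.732051) = 9.464102
  x_4 = -0.732051 - 0.000000/9.464102 = -0.732051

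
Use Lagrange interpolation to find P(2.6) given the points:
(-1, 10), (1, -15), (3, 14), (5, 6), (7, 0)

Lagrange interpolation formula:
P(x) = Σ yᵢ × Lᵢ(x)
where Lᵢ(x) = Π_{j≠i} (x - xⱼ)/(xᵢ - xⱼ)

L_0(2.6) = (2.6 - 1)/(-1 - 1) × (2.6 - 3)/(-1 - 3) × (2.6 - 5)/(-1 - 5) × (2.6 - 7)/(-1 - 7) = -0.017600
L_1(2.6) = (2.6 - (-1))/(1 - (-1)) × (2.6 - 3)/(1 - 3) × (2.6 - 5)/(1 - 5) × (2.6 - 7)/(1 - 7) = 0.158400
L_2(2.6) = (2.6 - (-1))/(3 - (-1)) × (2.6 - 1)/(3 - 1) × (2.6 - 5)/(3 - 5) × (2.6 - 7)/(3 - 7) = 0.950400
L_3(2.6) = (2.6 - (-1))/(5 - (-1)) × (2.6 - 1)/(5 - 1) × (2.6 - 3)/(5 - 3) × (2.6 - 7)/(5 - 7) = -0.105600
L_4(2.6) = (2.6 - (-1))/(7 - (-1)) × (2.6 - 1)/(7 - 1) × (2.6 - 3)/(7 - 3) × (2.6 - 5)/(7 - 5) = 0.014400

P(2.6) = 10×L_0(2.6) + (-15)×L_1(2.6) + 14×L_2(2.6) + 6×L_3(2.6) + 0×L_4(2.6)
P(2.6) = 10.120000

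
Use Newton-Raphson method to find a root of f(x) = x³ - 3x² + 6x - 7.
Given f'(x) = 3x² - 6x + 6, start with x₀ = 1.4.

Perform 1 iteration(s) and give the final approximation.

f(x) = x³ - 3x² + 6x - 7
f'(x) = 3x² - 6x + 6
x₀ = 1.4

Newton-Raphson formula: x_{n+1} = x_n - f(x_n)/f'(x_n)

Iteration 1:
  f(1.400000) = -1.736000
  f'(1.400000) = 3.480000
  x_1 = 1.400000 - (-1.736000)/3.480000 = 1.898851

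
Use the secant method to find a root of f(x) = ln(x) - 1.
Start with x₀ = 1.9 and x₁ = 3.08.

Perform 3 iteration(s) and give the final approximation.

f(x) = ln(x) - 1
x₀ = 1.9, x₁ = 3.08

Secant formula: x_{n+1} = x_n - f(x_n)(x_n - x_{n-1})/(f(x_n) - f(x_{n-1}))

Iteration 1:
  f(1.900000) = -0.358146
  f(3.080000) = 0.124930
  x_2 = 3.080000 - 0.124930×(3.080000 - 1.900000)/(0.124930 - (-0.358146))
       = 2.774837
Iteration 2:
  f(3.080000) = 0.124930
  f(2.774837) = 0.020592
  x_3 = 2.774837 - 0.020592×(2.774837 - 3.080000)/(0.020592 - 0.124930)
       = 2.714610
Iteration 3:
  f(2.774837) = 0.020592
  f(2.714610) = -0.001352
  x_4 = 2.714610 - (-0.001352)×(2.714610 - 2.774837)/(-0.001352 - 0.020592)
       = 2.718320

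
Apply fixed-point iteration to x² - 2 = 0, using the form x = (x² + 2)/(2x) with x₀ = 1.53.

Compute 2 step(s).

Equation: x² - 2 = 0
Fixed-point form: x = (x² + 2)/(2x)
x₀ = 1.53

x_1 = g(1.530000) = 1.418595
x_2 = g(1.418595) = 1.414220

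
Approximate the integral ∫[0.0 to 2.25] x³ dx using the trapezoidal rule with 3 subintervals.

f(x) = x³
a = 0.0, b = 2.25, n = 3
h = (b - a)/n = 0.750000

Trapezoidal rule: (h/2)[f(x₀) + 2f(x₁) + 2f(x₂) + ... + f(xₙ)]

x_0 = 0.0000, f(x_0) = 0.000000, coefficient = 1
x_1 = 0.7500, f(x_1) = 0.421875, coefficient = 2
x_2 = 1.5000, f(x_2) = 3.375000, coefficient = 2
x_3 = 2.2500, f(x_3) = 11.390625, coefficient = 1

I ≈ (0.750000/2) × 18.984375 = 7.119141
Exact value: 6.407227
Error: 0.711914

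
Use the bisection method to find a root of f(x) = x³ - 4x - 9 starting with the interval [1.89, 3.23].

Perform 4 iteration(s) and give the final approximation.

f(x) = x³ - 4x - 9
Initial interval: [1.89, 3.23]

Iteration 1:
  c_1 = (1.890000 + 3.230000)/2 = 2.560000
  f(c_1) = f(2.560000) = -2.462784
  f(a) × f(c) ≥ 0, new interval: [2.560000, 3.230000]
Iteration 2:
  c_2 = (2.560000 + 3.230000)/2 = 2.895000
  f(c_2) = f(2.895000) = 3.683067
  f(a) × f(c) < 0, new interval: [2.560000, 2.895000]
Iteration 3:
  c_3 = (2.560000 + 2.895000)/2 = 2.727500
  f(c_3) = f(2.727500) = 0.380571
  f(a) × f(c) < 0, new interval: [2.560000, 2.727500]
Iteration 4:
  c_4 = (2.560000 + 2.727500)/2 = 2.643750
  f(c_4) = f(2.643750) = -1.096737
  f(a) × f(c) ≥ 0, new interval: [2.643750, 2.727500]

After 4 iteration(s), the approximation is c_4 = 2.643750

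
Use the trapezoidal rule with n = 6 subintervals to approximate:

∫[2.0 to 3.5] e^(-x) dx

f(x) = e^(-x)
a = 2.0, b = 3.5, n = 6
h = (b - a)/n = 0.250000

Trapezoidal rule: (h/2)[f(x₀) + 2f(x₁) + 2f(x₂) + ... + f(xₙ)]

x_0 = 2.0000, f(x_0) = 0.135335, coefficient = 1
x_1 = 2.2500, f(x_1) = 0.105399, coefficient = 2
x_2 = 2.5000, f(x_2) = 0.082085, coefficient = 2
x_3 = 2.7500, f(x_3) = 0.063928, coefficient = 2
x_4 = 3.0000, f(x_4) = 0.049787, coefficient = 2
x_5 = 3.2500, f(x_5) = 0.038774, coefficient = 2
x_6 = 3.5000, f(x_6) = 0.030197, coefficient = 1

I ≈ (0.250000/2) × 0.845479 = 0.105685
Exact value: 0.105138
Error: 0.000547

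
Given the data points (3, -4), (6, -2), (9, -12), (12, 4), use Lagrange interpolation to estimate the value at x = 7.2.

Lagrange interpolation formula:
P(x) = Σ yᵢ × Lᵢ(x)
where Lᵢ(x) = Π_{j≠i} (x - xⱼ)/(xᵢ - xⱼ)

L_0(7.2) = (7.2 - 6)/(3 - 6) × (7.2 - 9)/(3 - 9) × (7.2 - 12)/(3 - 12) = -0.064000
L_1(7.2) = (7.2 - 3)/(6 - 3) × (7.2 - 9)/(6 - 9) × (7.2 - 12)/(6 - 12) = 0.672000
L_2(7.2) = (7.2 - 3)/(9 - 3) × (7.2 - 6)/(9 - 6) × (7.2 - 12)/(9 - 12) = 0.448000
L_3(7.2) = (7.2 - 3)/(12 - 3) × (7.2 - 6)/(12 - 6) × (7.2 - 9)/(12 - 9) = -0.056000

P(7.2) = (-4)×L_0(7.2) + (-2)×L_1(7.2) + (-12)×L_2(7.2) + 4×L_3(7.2)
P(7.2) = -6.688000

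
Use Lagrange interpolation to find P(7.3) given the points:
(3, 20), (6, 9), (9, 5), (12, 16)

Lagrange interpolation formula:
P(x) = Σ yᵢ × Lᵢ(x)
where Lᵢ(x) = Π_{j≠i} (x - xⱼ)/(xᵢ - xⱼ)

L_0(7.3) = (7.3 - 6)/(3 - 6) × (7.3 - 9)/(3 - 9) × (7.3 - 12)/(3 - 12) = -0.064117
L_1(7.3) = (7.3 - 3)/(6 - 3) × (7.3 - 9)/(6 - 9) × (7.3 - 12)/(6 - 12) = 0.636241
L_2(7.3) = (7.3 - 3)/(9 - 3) × (7.3 - 6)/(9 - 6) × (7.3 - 12)/(9 - 12) = 0.486537
L_3(7.3) = (7.3 - 3)/(12 - 3) × (7.3 - 6)/(12 - 6) × (7.3 - 9)/(12 - 9) = -0.058660

P(7.3) = 20×L_0(7.3) + 9×L_1(7.3) + 5×L_2(7.3) + 16×L_3(7.3)
P(7.3) = 5.937938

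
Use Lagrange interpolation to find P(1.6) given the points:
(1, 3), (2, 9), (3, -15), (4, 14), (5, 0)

Lagrange interpolation formula:
P(x) = Σ yᵢ × Lᵢ(x)
where Lᵢ(x) = Π_{j≠i} (x - xⱼ)/(xᵢ - xⱼ)

L_0(1.6) = (1.6 - 2)/(1 - 2) × (1.6 - 3)/(1 - 3) × (1.6 - 4)/(1 - 4) × (1.6 - 5)/(1 - 5) = 0.190400
L_1(1.6) = (1.6 - 1)/(2 - 1) × (1.6 - 3)/(2 - 3) × (1.6 - 4)/(2 - 4) × (1.6 - 5)/(2 - 5) = 1.142400
L_2(1.6) = (1.6 - 1)/(3 - 1) × (1.6 - 2)/(3 - 2) × (1.6 - 4)/(3 - 4) × (1.6 - 5)/(3 - 5) = -0.489600
L_3(1.6) = (1.6 - 1)/(4 - 1) × (1.6 - 2)/(4 - 2) × (1.6 - 3)/(4 - 3) × (1.6 - 5)/(4 - 5) = 0.190400
L_4(1.6) = (1.6 - 1)/(5 - 1) × (1.6 - 2)/(5 - 2) × (1.6 - 3)/(5 - 3) × (1.6 - 4)/(5 - 4) = -0.033600

P(1.6) = 3×L_0(1.6) + 9×L_1(1.6) + (-15)×L_2(1.6) + 14×L_3(1.6) + 0×L_4(1.6)
P(1.6) = 20.862400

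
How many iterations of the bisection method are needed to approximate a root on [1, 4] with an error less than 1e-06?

We need (b-a)/2^n ≤ 1e-06
(4 - 1)/2^n ≤ 1e-06
3/2^n ≤ 1e-06
2^n ≥ 3000000
n ≥ log₂(3000000) = 21.52
n ≥ 22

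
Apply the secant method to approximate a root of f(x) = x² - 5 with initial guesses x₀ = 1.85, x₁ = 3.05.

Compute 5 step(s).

f(x) = x² - 5
x₀ = 1.85, x₁ = 3.05

Secant formula: x_{n+1} = x_n - f(x_n)(x_n - x_{n-1})/(f(x_n) - f(x_{n-1}))

Iteration 1:
  f(1.850000) = -1.577500
  f(3.050000) = 4.302500
  x_2 = 3.050000 - 4.302500×(3.050000 - 1.850000)/(4.302500 - (-1.577500))
       = 2.171939
Iteration 2:
  f(3.050000) = 4.302500
  f(2.171939) = -0.282682
  x_3 = 2.171939 - (-0.282682)×(2.171939 - 3.050000)/(-0.282682 - 4.302500)
       = 2.226072
Iteration 3:
  f(2.171939) = -0.282682
  f(2.226072) = -0.044602
  x_4 = 2.226072 - (-0.044602)×(2.226072 - 2.171939)/(-0.044602 - (-0.282682))
       = 2.236214
Iteration 4:
  f(2.226072) = -0.044602
  f(2.236214) = 0.000652
  x_5 = 2.236214 - 0.000652×(2.236214 - 2.226072)/(0.000652 - (-0.044602))
       = 2.236068
Iteration 5:
  f(2.236214) = 0.000652
  f(2.236068) = -0.000001
  x_6 = 2.236068 - (-0.000001)×(2.236068 - 2.236214)/(-0.000001 - 0.000652)
       = 2.236068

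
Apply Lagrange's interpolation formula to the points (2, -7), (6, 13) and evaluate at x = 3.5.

Lagrange interpolation formula:
P(x) = Σ yᵢ × Lᵢ(x)
where Lᵢ(x) = Π_{j≠i} (x - xⱼ)/(xᵢ - xⱼ)

L_0(3.5) = (3.5 - 6)/(2 - 6) = 0.625000
L_1(3.5) = (3.5 - 2)/(6 - 2) = 0.375000

P(3.5) = (-7)×L_0(3.5) + 13×L_1(3.5)
P(3.5) = 0.500000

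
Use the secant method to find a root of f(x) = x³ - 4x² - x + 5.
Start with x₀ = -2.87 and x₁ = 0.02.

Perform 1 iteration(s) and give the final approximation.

f(x) = x³ - 4x² - x + 5
x₀ = -2.87, x₁ = 0.02

Secant formula: x_{n+1} = x_n - f(x_n)(x_n - x_{n-1})/(f(x_n) - f(x_{n-1}))

Iteration 1:
  f(-2.870000) = -48.717503
  f(0.020000) = 4.978408
  x_2 = 0.020000 - 4.978408×(0.020000 - (-2.870000))/(4.978408 - (-48.717503))
       = -0.247946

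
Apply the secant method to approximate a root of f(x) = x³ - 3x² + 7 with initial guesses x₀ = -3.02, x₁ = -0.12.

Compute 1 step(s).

f(x) = x³ - 3x² + 7
x₀ = -3.02, x₁ = -0.12

Secant formula: x_{n+1} = x_n - f(x_n)(x_n - x_{n-1})/(f(x_n) - f(x_{n-1}))

Iteration 1:
  f(-3.020000) = -47.904808
  f(-0.120000) = 6.955072
  x_2 = -0.120000 - 6.955072×(-0.120000 - (-3.020000))/(6.955072 - (-47.904808))
       = -0.487659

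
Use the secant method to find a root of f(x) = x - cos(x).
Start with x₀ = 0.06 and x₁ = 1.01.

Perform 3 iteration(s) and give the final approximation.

f(x) = x - cos(x)
x₀ = 0.06, x₁ = 1.01

Secant formula: x_{n+1} = x_n - f(x_n)(x_n - x_{n-1})/(f(x_n) - f(x_{n-1}))

Iteration 1:
  f(0.060000) = -0.938201
  f(1.010000) = 0.478139
  x_2 = 1.010000 - 0.478139×(1.010000 - 0.060000)/(0.478139 - (-0.938201))
       = 0.689291
Iteration 2:
  f(1.010000) = 0.478139
  f(0.689291) = -0.082405
  x_3 = 0.689291 - (-0.082405)×(0.689291 - 1.010000)/(-0.082405 - 0.478139)
       = 0.736439
Iteration 3:
  f(0.689291) = -0.082405
  f(0.736439) = -0.004427
  x_4 = 0.736439 - (-0.004427)×(0.736439 - 0.689291)/(-0.004427 - (-0.082405))
       = 0.739115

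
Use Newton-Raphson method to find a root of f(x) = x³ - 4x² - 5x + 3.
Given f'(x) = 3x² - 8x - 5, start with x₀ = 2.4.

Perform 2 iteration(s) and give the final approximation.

f(x) = x³ - 4x² - 5x + 3
f'(x) = 3x² - 8x - 5
x₀ = 2.4

Newton-Raphson formula: x_{n+1} = x_n - f(x_n)/f'(x_n)

Iteration 1:
  f(2.400000) = -18.216000
  f'(2.400000) = -6.920000
  x_1 = 2.400000 - (-18.216000)/(-6.920000) = -0.232370
Iteration 2:
  f(-0.232370) = 3.933320
  f'(-0.232370) = -2.979053
  x_2 = -0.232370 - 3.933320/(-2.979053) = 1.087955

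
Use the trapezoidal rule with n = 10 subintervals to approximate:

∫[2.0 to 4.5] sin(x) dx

f(x) = sin(x)
a = 2.0, b = 4.5, n = 10
h = (b - a)/n = 0.250000

Trapezoidal rule: (h/2)[f(x₀) + 2f(x₁) + 2f(x₂) + ... + f(xₙ)]

x_0 = 2.0000, f(x_0) = 0.909297, coefficient = 1
x_1 = 2.2500, f(x_1) = 0.778073, coefficient = 2
x_2 = 2.5000, f(x_2) = 0.598472, coefficient = 2
x_3 = 2.7500, f(x_3) = 0.381661, coefficient = 2
x_4 = 3.0000, f(x_4) = 0.141120, coefficient = 2
x_5 = 3.2500, f(x_5) = -0.108195, coefficient = 2
x_6 = 3.5000, f(x_6) = -0.350783, coefficient = 2
x_7 = 3.7500, f(x_7) = -0.571561, coefficient = 2
x_8 = 4.0000, f(x_8) = -0.756802, coefficient = 2
x_9 = 4.2500, f(x_9) = -0.894989, coefficient = 2
x_10 = 4.5000, f(x_10) = -0.977530, coefficient = 1

I ≈ (0.250000/2) × -1.634243 = -0.204280
Exact value: -0.205351
Error: 0.001071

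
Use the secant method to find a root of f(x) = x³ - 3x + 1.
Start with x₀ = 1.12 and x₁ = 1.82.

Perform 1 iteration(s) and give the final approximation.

f(x) = x³ - 3x + 1
x₀ = 1.12, x₁ = 1.82

Secant formula: x_{n+1} = x_n - f(x_n)(x_n - x_{n-1})/(f(x_n) - f(x_{n-1}))

Iteration 1:
  f(1.120000) = -0.955072
  f(1.820000) = 1.568568
  x_2 = 1.820000 - 1.568568×(1.820000 - 1.120000)/(1.568568 - (-0.955072))
       = 1.384915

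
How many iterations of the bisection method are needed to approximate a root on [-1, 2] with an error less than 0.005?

We need (b-a)/2^n ≤ 0.005
(2 - (-1))/2^n ≤ 0.005
3/2^n ≤ 0.005
2^n ≥ 600
n ≥ log₂(600) = 9.23
n ≥ 10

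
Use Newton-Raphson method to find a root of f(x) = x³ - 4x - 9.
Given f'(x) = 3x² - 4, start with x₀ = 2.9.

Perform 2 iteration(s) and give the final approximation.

f(x) = x³ - 4x - 9
f'(x) = 3x² - 4
x₀ = 2.9

Newton-Raphson formula: x_{n+1} = x_n - f(x_n)/f'(x_n)

Iteration 1:
  f(2.900000) = 3.789000
  f'(2.900000) = 21.230000
  x_1 = 2.900000 - 3.789000/21.230000 = 2.721526
Iteration 2:
  f(2.721526) = 0.271435
  f'(2.721526) = 18.220114
  x_2 = 2.721526 - 0.271435/18.220114 = 2.706629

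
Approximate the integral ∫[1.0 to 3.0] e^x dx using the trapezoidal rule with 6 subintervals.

f(x) = e^x
a = 1.0, b = 3.0, n = 6
h = (b - a)/n = 0.333333

Trapezoidal rule: (h/2)[f(x₀) + 2f(x₁) + 2f(x₂) + ... + f(xₙ)]

x_0 = 1.0000, f(x_0) = 2.718282, coefficient = 1
x_1 = 1.3333, f(x_1) = 3.793668, coefficient = 2
x_2 = 1.6667, f(x_2) = 5.294490, coefficient = 2
x_3 = 2.0000, f(x_3) = 7.389056, coefficient = 2
x_4 = 2.3333, f(x_4) = 10.312259, coefficient = 2
x_5 = 2.6667, f(x_5) = 14.391916, coefficient = 2
x_6 = 3.0000, f(x_6) = 20.085537, coefficient = 1

I ≈ (0.333333/2) × 105.166596 = 17.527766
Exact value: 17.367255
Error: 0.160511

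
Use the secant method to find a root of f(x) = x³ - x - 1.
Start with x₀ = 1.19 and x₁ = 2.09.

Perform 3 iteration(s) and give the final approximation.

f(x) = x³ - x - 1
x₀ = 1.19, x₁ = 2.09

Secant formula: x_{n+1} = x_n - f(x_n)(x_n - x_{n-1})/(f(x_n) - f(x_{n-1}))

Iteration 1:
  f(1.190000) = -0.504841
  f(2.090000) = 6.039329
  x_2 = 2.090000 - 6.039329×(2.090000 - 1.190000)/(6.039329 - (-0.504841))
       = 1.259429
Iteration 2:
  f(2.090000) = 6.039329
  f(1.259429) = -0.261770
  x_3 = 1.259429 - (-0.261770)×(1.259429 - 2.090000)/(-0.261770 - 6.039329)
       = 1.293934
Iteration 3:
  f(1.259429) = -0.261770
  f(1.293934) = -0.127545
  x_4 = 1.293934 - (-0.127545)×(1.293934 - 1.259429)/(-0.127545 - (-0.261770))
       = 1.326722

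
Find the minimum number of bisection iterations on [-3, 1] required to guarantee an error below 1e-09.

We need (b-a)/2^n ≤ 1e-09
(1 - (-3))/2^n ≤ 1e-09
4/2^n ≤ 1e-09
2^n ≥ 4000000000
n ≥ log₂(4000000000) = 31.90
n ≥ 32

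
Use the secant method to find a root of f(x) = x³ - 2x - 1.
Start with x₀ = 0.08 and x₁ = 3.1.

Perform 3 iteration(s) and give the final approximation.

f(x) = x³ - 2x - 1
x₀ = 0.08, x₁ = 3.1

Secant formula: x_{n+1} = x_n - f(x_n)(x_n - x_{n-1})/(f(x_n) - f(x_{n-1}))

Iteration 1:
  f(0.080000) = -1.159488
  f(3.100000) = 22.591000
  x_2 = 3.100000 - 22.591000×(3.100000 - 0.080000)/(22.591000 - (-1.159488))
       = 0.227435
Iteration 2:
  f(3.100000) = 22.591000
  f(0.227435) = -1.443106
  x_3 = 0.227435 - (-1.443106)×(0.227435 - 3.100000)/(-1.443106 - 22.591000)
       = 0.399916
Iteration 3:
  f(0.227435) = -1.443106
  f(0.399916) = -1.735872
  x_4 = 0.399916 - (-1.735872)×(0.399916 - 0.227435)/(-1.735872 - (-1.443106))
       = -0.622758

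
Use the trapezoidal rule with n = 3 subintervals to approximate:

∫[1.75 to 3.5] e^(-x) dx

f(x) = e^(-x)
a = 1.75, b = 3.5, n = 3
h = (b - a)/n = 0.583333

Trapezoidal rule: (h/2)[f(x₀) + 2f(x₁) + 2f(x₂) + ... + f(xₙ)]

x_0 = 1.7500, f(x_0) = 0.173774, coefficient = 1
x_1 = 2.3333, f(x_1) = 0.096972, coefficient = 2
x_2 = 2.9167, f(x_2) = 0.054114, coefficient = 2
x_3 = 3.5000, f(x_3) = 0.030197, coefficient = 1

I ≈ (0.583333/2) × 0.506143 = 0.147625
Exact value: 0.143577
Error: 0.004048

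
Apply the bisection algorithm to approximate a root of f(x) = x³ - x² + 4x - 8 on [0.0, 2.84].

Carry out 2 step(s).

f(x) = x³ - x² + 4x - 8
Initial interval: [0.0, 2.84]

Iteration 1:
  c_1 = (0.000000 + 2.840000)/2 = 1.420000
  f(c_1) = f(1.420000) = -1.473112
  f(a) × f(c) ≥ 0, new interval: [1.420000, 2.840000]
Iteration 2:
  c_2 = (1.420000 + 2.840000)/2 = 2.130000
  f(c_2) = f(2.130000) = 5.646697
  f(a) × f(c) < 0, new interval: [1.420000, 2.130000]

After 2 iteration(s), the approximation is c_2 = 2.130000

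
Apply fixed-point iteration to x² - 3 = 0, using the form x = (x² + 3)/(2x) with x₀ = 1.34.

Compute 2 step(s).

Equation: x² - 3 = 0
Fixed-point form: x = (x² + 3)/(2x)
x₀ = 1.34

x_1 = g(1.340000) = 1.789403
x_2 = g(1.789403) = 1.732970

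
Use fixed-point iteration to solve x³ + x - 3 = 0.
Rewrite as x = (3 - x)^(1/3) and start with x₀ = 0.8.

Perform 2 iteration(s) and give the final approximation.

Equation: x³ + x - 3 = 0
Fixed-point form: x = (3 - x)^(1/3)
x₀ = 0.8

x_1 = g(0.800000) = 1.300591
x_2 = g(1.300591) = 1.193345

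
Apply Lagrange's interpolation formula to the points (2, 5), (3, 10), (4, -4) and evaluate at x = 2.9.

Lagrange interpolation formula:
P(x) = Σ yᵢ × Lᵢ(x)
where Lᵢ(x) = Π_{j≠i} (x - xⱼ)/(xᵢ - xⱼ)

L_0(2.9) = (2.9 - 3)/(2 - 3) × (2.9 - 4)/(2 - 4) = 0.055000
L_1(2.9) = (2.9 - 2)/(3 - 2) × (2.9 - 4)/(3 - 4) = 0.990000
L_2(2.9) = (2.9 - 2)/(4 - 2) × (2.9 - 3)/(4 - 3) = -0.045000

P(2.9) = 5×L_0(2.9) + 10×L_1(2.9) + (-4)×L_2(2.9)
P(2.9) = 10.355000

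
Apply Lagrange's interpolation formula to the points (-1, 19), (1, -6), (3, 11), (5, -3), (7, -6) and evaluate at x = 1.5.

Lagrange interpolation formula:
P(x) = Σ yᵢ × Lᵢ(x)
where Lᵢ(x) = Π_{j≠i} (x - xⱼ)/(xᵢ - xⱼ)

L_0(1.5) = (1.5 - 1)/(-1 - 1) × (1.5 - 3)/(-1 - 3) × (1.5 - 5)/(-1 - 5) × (1.5 - 7)/(-1 - 7) = -0.037598
L_1(1.5) = (1.5 - (-1))/(1 - (-1)) × (1.5 - 3)/(1 - 3) × (1.5 - 5)/(1 - 5) × (1.5 - 7)/(1 - 7) = 0.751953
L_2(1.5) = (1.5 - (-1))/(3 - (-1)) × (1.5 - 1)/(3 - 1) × (1.5 - 5)/(3 - 5) × (1.5 - 7)/(3 - 7) = 0.375977
L_3(1.5) = (1.5 - (-1))/(5 - (-1)) × (1.5 - 1)/(5 - 1) × (1.5 - 3)/(5 - 3) × (1.5 - 7)/(5 - 7) = -0.107422
L_4(1.5) = (1.5 - (-1))/(7 - (-1)) × (1.5 - 1)/(7 - 1) × (1.5 - 3)/(7 - 3) × (1.5 - 5)/(7 - 5) = 0.017090

P(1.5) = 19×L_0(1.5) + (-6)×L_1(1.5) + 11×L_2(1.5) + (-3)×L_3(1.5) + (-6)×L_4(1.5)
P(1.5) = -0.870605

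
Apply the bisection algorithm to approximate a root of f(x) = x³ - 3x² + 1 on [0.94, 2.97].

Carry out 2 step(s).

f(x) = x³ - 3x² + 1
Initial interval: [0.94, 2.97]

Iteration 1:
  c_1 = (0.940000 + 2.970000)/2 = 1.955000
  f(c_1) = f(1.955000) = -2.994016
  f(a) × f(c) ≥ 0, new interval: [1.955000, 2.970000]
Iteration 2:
  c_2 = (1.955000 + 2.970000)/2 = 2.462500
  f(c_2) = f(2.462500) = -2.259350
  f(a) × f(c) ≥ 0, new interval: [2.462500, 2.970000]

After 2 iteration(s), the approximation is c_2 = 2.462500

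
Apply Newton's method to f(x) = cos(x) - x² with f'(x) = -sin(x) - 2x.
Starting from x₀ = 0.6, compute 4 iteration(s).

f(x) = cos(x) - x²
f'(x) = -sin(x) - 2x
x₀ = 0.6

Newton-Raphson formula: x_{n+1} = x_n - f(x_n)/f'(x_n)

Iteration 1:
  f(0.600000) = 0.465336
  f'(0.600000) = -1.764642
  x_1 = 0.600000 - 0.465336/(-1.764642) = 0.863700
Iteration 2:
  f(0.863700) = -0.096348
  f'(0.863700) = -2.487650
  x_2 = 0.863700 - (-0.096348)/(-2.487650) = 0.824969
Iteration 3:
  f(0.824969) = -0.001995
  f'(0.824969) = -2.384465
  x_3 = 0.824969 - (-0.001995)/(-2.384465) = 0.824133
Iteration 4:
  f(0.824133) = -0.000001
  f'(0.824133) = -2.382224
  x_4 = 0.824133 - (-0.000001)/(-2.382224) = 0.824132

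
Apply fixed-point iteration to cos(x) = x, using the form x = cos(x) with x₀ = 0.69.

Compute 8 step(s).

Equation: cos(x) = x
Fixed-point form: x = cos(x)
x₀ = 0.69

x_1 = g(0.690000) = 0.771246
x_2 = g(0.771246) = 0.717043
x_3 = g(0.717043) = 0.753752
x_4 = g(0.753752) = 0.729126
x_5 = g(0.729126) = 0.745757
x_6 = g(0.745757) = 0.734574
x_7 = g(0.734574) = 0.742116
x_8 = g(0.742116) = 0.737040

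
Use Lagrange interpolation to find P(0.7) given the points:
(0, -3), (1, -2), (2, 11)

Lagrange interpolation formula:
P(x) = Σ yᵢ × Lᵢ(x)
where Lᵢ(x) = Π_{j≠i} (x - xⱼ)/(xᵢ - xⱼ)

L_0(0.7) = (0.7 - 1)/(0 - 1) × (0.7 - 2)/(0 - 2) = 0.195000
L_1(0.7) = (0.7 - 0)/(1 - 0) × (0.7 - 2)/(1 - 2) = 0.910000
L_2(0.7) = (0.7 - 0)/(2 - 0) × (0.7 - 1)/(2 - 1) = -0.105000

P(0.7) = (-3)×L_0(0.7) + (-2)×L_1(0.7) + 11×L_2(0.7)
P(0.7) = -3.560000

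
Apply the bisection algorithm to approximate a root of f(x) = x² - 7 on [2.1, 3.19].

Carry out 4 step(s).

f(x) = x² - 7
Initial interval: [2.1, 3.19]

Iteration 1:
  c_1 = (2.100000 + 3.190000)/2 = 2.645000
  f(c_1) = f(2.645000) = -0.003975
  f(a) × f(c) ≥ 0, new interval: [2.645000, 3.190000]
Iteration 2:
  c_2 = (2.645000 + 3.190000)/2 = 2.917500
  f(c_2) = f(2.917500) = 1.511806
  f(a) × f(c) < 0, new interval: [2.645000, 2.917500]
Iteration 3:
  c_3 = (2.645000 + 2.917500)/2 = 2.781250
  f(c_3) = f(2.781250) = 0.735352
  f(a) × f(c) < 0, new interval: [2.645000, 2.781250]
Iteration 4:
  c_4 = (2.645000 + 2.781250)/2 = 2.713125
  f(c_4) = f(2.713125) = 0.361047
  f(a) × f(c) < 0, new interval: [2.645000, 2.713125]

After 4 iteration(s), the approximation is c_4 = 2.713125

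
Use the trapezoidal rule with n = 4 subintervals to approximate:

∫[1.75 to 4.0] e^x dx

f(x) = e^x
a = 1.75, b = 4.0, n = 4
h = (b - a)/n = 0.562500

Trapezoidal rule: (h/2)[f(x₀) + 2f(x₁) + 2f(x₂) + ... + f(xₙ)]

x_0 = 1.7500, f(x_0) = 5.754603, coefficient = 1
x_1 = 2.3125, f(x_1) = 10.099642, coefficient = 2
x_2 = 2.8750, f(x_2) = 17.725424, coefficient = 2
x_3 = 3.4375, f(x_3) = 31.109088, coefficient = 2
x_4 = 4.0000, f(x_4) = 54.598150, coefficient = 1

I ≈ (0.562500/2) × 178.221062 = 50.124674
Exact value: 48.843547
Error: 1.281126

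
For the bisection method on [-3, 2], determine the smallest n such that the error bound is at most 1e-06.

We need (b-a)/2^n ≤ 1e-06
(2 - (-3))/2^n ≤ 1e-06
5/2^n ≤ 1e-06
2^n ≥ 5000000
n ≥ log₂(5000000) = 22.25
n ≥ 23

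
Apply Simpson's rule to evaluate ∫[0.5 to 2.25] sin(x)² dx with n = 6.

f(x) = sin(x)²
a = 0.5, b = 2.25, n = 6
h = (b - a)/n = 0.291667

Simpson's rule: (h/3)[f(x₀) + 4f(x₁) + 2f(x₂) + ... + f(xₙ)]

x_0 = 0.5000, f(x_0) = 0.229849, coefficient = 1
x_1 = 0.7917, f(x_1) = 0.506268, coefficient = 4
x_2 = 1.0833, f(x_2) = 0.780615, coefficient = 2
x_3 = 1.3750, f(x_3) = 0.962151, coefficient = 4
x_4 = 1.6667, f(x_4) = 0.990837, coefficient = 2
x_5 = 1.9583, f(x_5) = 0.857185, coefficient = 4
x_6 = 2.2500, f(x_6) = 0.605398, coefficient = 1

I ≈ (0.291667/3) × 13.680567 = 1.330055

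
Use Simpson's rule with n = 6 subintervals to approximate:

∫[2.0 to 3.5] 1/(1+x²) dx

f(x) = 1/(1+x²)
a = 2.0, b = 3.5, n = 6
h = (b - a)/n = 0.250000

Simpson's rule: (h/3)[f(x₀) + 4f(x₁) + 2f(x₂) + ... + f(xₙ)]

x_0 = 2.0000, f(x_0) = 0.200000, coefficient = 1
x_1 = 2.2500, f(x_1) = 0.164948, coefficient = 4
x_2 = 2.5000, f(x_2) = 0.137931, coefficient = 2
x_3 = 2.7500, f(x_3) = 0.116788, coefficient = 4
x_4 = 3.0000, f(x_4) = 0.100000, coefficient = 2
x_5 = 3.2500, f(x_5) = 0.086486, coefficient = 4
x_6 = 3.5000, f(x_6) = 0.075472, coefficient = 1

I ≈ (0.250000/3) × 2.224227 = 0.185352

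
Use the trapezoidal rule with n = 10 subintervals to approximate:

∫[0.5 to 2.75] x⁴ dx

f(x) = x⁴
a = 0.5, b = 2.75, n = 10
h = (b - a)/n = 0.225000

Trapezoidal rule: (h/2)[f(x₀) + 2f(x₁) + 2f(x₂) + ... + f(xₙ)]

x_0 = 0.5000, f(x_0) = 0.062500, coefficient = 1
x_1 = 0.7250, f(x_1) = 0.276282, coefficient = 2
x_2 = 0.9500, f(x_2) = 0.814506, coefficient = 2
x_3 = 1.1750, f(x_3) = 1.906125, coefficient = 2
x_4 = 1.4000, f(x_4) = 3.841600, coefficient = 2
x_5 = 1.6250, f(x_5) = 6.972900, coefficient = 2
x_6 = 1.8500, f(x_6) = 11.713506, coefficient = 2
x_7 = 2.0750, f(x_7) = 18.538407, coefficient = 2
x_8 = 2.3000, f(x_8) = 27.984100, coefficient = 2
x_9 = 2.5250, f(x_9) = 40.648594, coefficient = 2
x_10 = 2.7500, f(x_10) = 57.191406, coefficient = 1

I ≈ (0.225000/2) × 282.645948 = 31.797669
Exact value: 31.449023
Error: 0.348646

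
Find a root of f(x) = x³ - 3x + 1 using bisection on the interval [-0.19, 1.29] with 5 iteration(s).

f(x) = x³ - 3x + 1
Initial interval: [-0.19, 1.29]

Iteration 1:
  c_1 = (-0.190000 + 1.290000)/2 = 0.550000
  f(c_1) = f(0.550000) = -0.483625
  f(a) × f(c) < 0, new interval: [-0.190000, 0.550000]
Iteration 2:
  c_2 = (-0.190000 + 0.550000)/2 = 0.180000
  f(c_2) = f(0.180000) = 0.465832
  f(a) × f(c) ≥ 0, new interval: [0.180000, 0.550000]
Iteration 3:
  c_3 = (0.180000 + 0.550000)/2 = 0.365000
  f(c_3) = f(0.365000) = -0.046373
  f(a) × f(c) < 0, new interval: [0.180000, 0.365000]
Iteration 4:
  c_4 = (0.180000 + 0.365000)/2 = 0.272500
  f(c_4) = f(0.272500) = 0.202735
  f(a) × f(c) ≥ 0, new interval: [0.272500, 0.365000]
Iteration 5:
  c_5 = (0.272500 + 0.365000)/2 = 0.318750
  f(c_5) = f(0.318750) = 0.076135
  f(a) × f(c) ≥ 0, new interval: [0.318750, 0.365000]

After 5 iteration(s), the approximation is c_5 = 0.318750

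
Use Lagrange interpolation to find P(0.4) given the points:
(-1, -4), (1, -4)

Lagrange interpolation formula:
P(x) = Σ yᵢ × Lᵢ(x)
where Lᵢ(x) = Π_{j≠i} (x - xⱼ)/(xᵢ - xⱼ)

L_0(0.4) = (0.4 - 1)/(-1 - 1) = 0.300000
L_1(0.4) = (0.4 - (-1))/(1 - (-1)) = 0.700000

P(0.4) = (-4)×L_0(0.4) + (-4)×L_1(0.4)
P(0.4) = -4.000000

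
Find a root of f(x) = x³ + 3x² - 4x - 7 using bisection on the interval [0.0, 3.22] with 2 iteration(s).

f(x) = x³ + 3x² - 4x - 7
Initial interval: [0.0, 3.22]

Iteration 1:
  c_1 = (0.000000 + 3.220000)/2 = 1.610000
  f(c_1) = f(1.610000) = -1.490419
  f(a) × f(c) ≥ 0, new interval: [1.610000, 3.220000]
Iteration 2:
  c_2 = (1.610000 + 3.220000)/2 = 2.415000
  f(c_2) = f(2.415000) = 14.921498
  f(a) × f(c) < 0, new interval: [1.610000, 2.415000]

After 2 iteration(s), the approximation is c_2 = 2.415000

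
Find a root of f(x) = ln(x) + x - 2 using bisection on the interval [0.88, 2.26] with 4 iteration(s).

f(x) = ln(x) + x - 2
Initial interval: [0.88, 2.26]

Iteration 1:
  c_1 = (0.880000 + 2.260000)/2 = 1.570000
  f(c_1) = f(1.570000) = 0.021076
  f(a) × f(c) < 0, new interval: [0.880000, 1.570000]
Iteration 2:
  c_2 = (0.880000 + 1.570000)/2 = 1.225000
  f(c_2) = f(1.225000) = -0.572059
  f(a) × f(c) ≥ 0, new interval: [1.225000, 1.570000]
Iteration 3:
  c_3 = (1.225000 + 1.570000)/2 = 1.397500
  f(c_3) = f(1.397500) = -0.267815
  f(a) × f(c) ≥ 0, new interval: [1.397500, 1.570000]
Iteration 4:
  c_4 = (1.397500 + 1.570000)/2 = 1.483750
  f(c_4) = f(1.483750) = -0.121677
  f(a) × f(c) ≥ 0, new interval: [1.483750, 1.570000]

After 4 iteration(s), the approximation is c_4 = 1.483750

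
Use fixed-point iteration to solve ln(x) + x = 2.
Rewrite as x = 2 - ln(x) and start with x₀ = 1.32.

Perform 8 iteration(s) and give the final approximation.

Equation: ln(x) + x = 2
Fixed-point form: x = 2 - ln(x)
x₀ = 1.32

x_1 = g(1.320000) = 1.722368
x_2 = g(1.722368) = 1.456300
x_3 = g(1.456300) = 1.624101
x_4 = g(1.624101) = 1.515045
x_5 = g(1.515045) = 1.584555
x_6 = g(1.584555) = 1.539697
x_7 = g(1.539697) = 1.568415
x_8 = g(1.568415) = 1.549935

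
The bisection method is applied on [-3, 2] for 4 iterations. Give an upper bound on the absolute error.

Bisection error bound: |error| ≤ (b-a)/2^n
|error| ≤ (2 - (-3))/2^4 = 5/2^4
|error| ≤ 0.3125000000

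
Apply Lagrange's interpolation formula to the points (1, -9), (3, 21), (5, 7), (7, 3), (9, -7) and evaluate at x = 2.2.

Lagrange interpolation formula:
P(x) = Σ yᵢ × Lᵢ(x)
where Lᵢ(x) = Π_{j≠i} (x - xⱼ)/(xᵢ - xⱼ)

L_0(2.2) = (2.2 - 3)/(1 - 3) × (2.2 - 5)/(1 - 5) × (2.2 - 7)/(1 - 7) × (2.2 - 9)/(1 - 9) = 0.190400
L_1(2.2) = (2.2 - 1)/(3 - 1) × (2.2 - 5)/(3 - 5) × (2.2 - 7)/(3 - 7) × (2.2 - 9)/(3 - 9) = 1.142400
L_2(2.2) = (2.2 - 1)/(5 - 1) × (2.2 - 3)/(5 - 3) × (2.2 - 7)/(5 - 7) × (2.2 - 9)/(5 - 9) = -0.489600
L_3(2.2) = (2.2 - 1)/(7 - 1) × (2.2 - 3)/(7 - 3) × (2.2 - 5)/(7 - 5) × (2.2 - 9)/(7 - 9) = 0.190400
L_4(2.2) = (2.2 - 1)/(9 - 1) × (2.2 - 3)/(9 - 3) × (2.2 - 5)/(9 - 5) × (2.2 - 7)/(9 - 7) = -0.033600

P(2.2) = (-9)×L_0(2.2) + 21×L_1(2.2) + 7×L_2(2.2) + 3×L_3(2.2) + (-7)×L_4(2.2)
P(2.2) = 19.656000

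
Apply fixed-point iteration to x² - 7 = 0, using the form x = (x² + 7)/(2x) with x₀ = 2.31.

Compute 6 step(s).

Equation: x² - 7 = 0
Fixed-point form: x = (x² + 7)/(2x)
x₀ = 2.31

x_1 = g(2.310000) = 2.670152
x_2 = g(2.670152) = 2.645863
x_3 = g(2.645863) = 2.645751
x_4 = g(2.645751) = 2.645751
x_5 = g(2.645751) = 2.645751
x_6 = g(2.645751) = 2.645751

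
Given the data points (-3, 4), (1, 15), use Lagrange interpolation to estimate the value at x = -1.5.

Lagrange interpolation formula:
P(x) = Σ yᵢ × Lᵢ(x)
where Lᵢ(x) = Π_{j≠i} (x - xⱼ)/(xᵢ - xⱼ)

L_0(-1.5) = (-1.5 - 1)/(-3 - 1) = 0.625000
L_1(-1.5) = (-1.5 - (-3))/(1 - (-3)) = 0.375000

P(-1.5) = 4×L_0(-1.5) + 15×L_1(-1.5)
P(-1.5) = 8.125000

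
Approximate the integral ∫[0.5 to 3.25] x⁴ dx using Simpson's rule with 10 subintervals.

f(x) = x⁴
a = 0.5, b = 3.25, n = 10
h = (b - a)/n = 0.275000

Simpson's rule: (h/3)[f(x₀) + 4f(x₁) + 2f(x₂) + ... + f(xₙ)]

x_0 = 0.5000, f(x_0) = 0.062500, coefficient = 1
x_1 = 0.7750, f(x_1) = 0.360750, coefficient = 4
x_2 = 1.0500, f(x_2) = 1.215506, coefficient = 2
x_3 = 1.3250, f(x_3) = 3.082219, coefficient = 4
x_4 = 1.6000, f(x_4) = 6.553600, coefficient = 2
x_5 = 1.8750, f(x_5) = 12.359619, coefficient = 4
x_6 = 2.1500, f(x_6) = 21.367506, coefficient = 2
x_7 = 2.4250, f(x_7) = 34.581750, coefficient = 4
x_8 = 2.7000, f(x_8) = 53.144100, coefficient = 2
x_9 = 2.9750, f(x_9) = 78.333563, coefficient = 4
x_10 = 3.2500, f(x_10) = 111.566406, coefficient = 1

I ≈ (0.275000/3) × 791.061939 = 72.514011
Exact value: 72.511914
Error: 0.002097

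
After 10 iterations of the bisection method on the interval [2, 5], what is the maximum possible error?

Bisection error bound: |error| ≤ (b-a)/2^n
|error| ≤ (5 - 2)/2^10 = 3/2^10
|error| ≤ 0.0029296875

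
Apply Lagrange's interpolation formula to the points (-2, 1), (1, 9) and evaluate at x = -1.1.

Lagrange interpolation formula:
P(x) = Σ yᵢ × Lᵢ(x)
where Lᵢ(x) = Π_{j≠i} (x - xⱼ)/(xᵢ - xⱼ)

L_0(-1.1) = (-1.1 - 1)/(-2 - 1) = 0.700000
L_1(-1.1) = (-1.1 - (-2))/(1 - (-2)) = 0.300000

P(-1.1) = 1×L_0(-1.1) + 9×L_1(-1.1)
P(-1.1) = 3.400000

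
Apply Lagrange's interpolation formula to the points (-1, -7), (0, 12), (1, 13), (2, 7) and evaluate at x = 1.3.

Lagrange interpolation formula:
P(x) = Σ yᵢ × Lᵢ(x)
where Lᵢ(x) = Π_{j≠i} (x - xⱼ)/(xᵢ - xⱼ)

L_0(1.3) = (1.3 - 0)/(-1 - 0) × (1.3 - 1)/(-1 - 1) × (1.3 - 2)/(-1 - 2) = 0.045500
L_1(1.3) = (1.3 - (-1))/(0 - (-1)) × (1.3 - 1)/(0 - 1) × (1.3 - 2)/(0 - 2) = -0.241500
L_2(1.3) = (1.3 - (-1))/(1 - (-1)) × (1.3 - 0)/(1 - 0) × (1.3 - 2)/(1 - 2) = 1.046500
L_3(1.3) = (1.3 - (-1))/(2 - (-1)) × (1.3 - 0)/(2 - 0) × (1.3 - 1)/(2 - 1) = 0.149500

P(1.3) = (-7)×L_0(1.3) + 12×L_1(1.3) + 13×L_2(1.3) + 7×L_3(1.3)
P(1.3) = 11.434500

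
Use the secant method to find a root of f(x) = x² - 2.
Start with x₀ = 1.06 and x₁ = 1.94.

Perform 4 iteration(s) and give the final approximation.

f(x) = x² - 2
x₀ = 1.06, x₁ = 1.94

Secant formula: x_{n+1} = x_n - f(x_n)(x_n - x_{n-1})/(f(x_n) - f(x_{n-1}))

Iteration 1:
  f(1.060000) = -0.876400
  f(1.940000) = 1.763600
  x_2 = 1.940000 - 1.763600×(1.940000 - 1.060000)/(1.763600 - (-0.876400))
       = 1.352133
Iteration 2:
  f(1.940000) = 1.763600
  f(1.352133) = -0.171735
  x_3 = 1.352133 - (-0.171735)×(1.352133 - 1.940000)/(-0.171735 - 1.763600)
       = 1.404299
Iteration 3:
  f(1.352133) = -0.171735
  f(1.404299) = -0.027945
  x_4 = 1.404299 - (-0.027945)×(1.404299 - 1.352133)/(-0.027945 - (-0.171735))
       = 1.414437
Iteration 4:
  f(1.404299) = -0.027945
  f(1.414437) = 0.000632
  x_5 = 1.414437 - 0.000632×(1.414437 - 1.404299)/(0.000632 - (-0.027945))
       = 1.414213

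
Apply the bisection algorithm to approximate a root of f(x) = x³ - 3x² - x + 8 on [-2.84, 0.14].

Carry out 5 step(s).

f(x) = x³ - 3x² - x + 8
Initial interval: [-2.84, 0.14]

Iteration 1:
  c_1 = (-2.840000 + 0.140000)/2 = -1.350000
  f(c_1) = f(-1.350000) = 1.422125
  f(a) × f(c) < 0, new interval: [-2.840000, -1.350000]
Iteration 2:
  c_2 = (-2.840000 + (-1.350000))/2 = -2.095000
  f(c_2) = f(-2.095000) = -12.267082
  f(a) × f(c) ≥ 0, new interval: [-2.095000, -1.350000]
Iteration 3:
  c_3 = (-2.095000 + (-1.350000))/2 = -1.722500
  f(c_3) = f(-1.722500) = -4.289187
  f(a) × f(c) ≥ 0, new interval: [-1.722500, -1.350000]
Iteration 4:
  c_4 = (-1.722500 + (-1.350000))/2 = -1.536250
  f(c_4) = f(-1.536250) = -1.169591
  f(a) × f(c) ≥ 0, new interval: [-1.536250, -1.350000]
Iteration 5:
  c_5 = (-1.536250 + (-1.350000))/2 = -1.443125
  f(c_5) = f(-1.443125) = 0.189829
  f(a) × f(c) < 0, new interval: [-1.536250, -1.443125]

After 5 iteration(s), the approximation is c_5 = -1.443125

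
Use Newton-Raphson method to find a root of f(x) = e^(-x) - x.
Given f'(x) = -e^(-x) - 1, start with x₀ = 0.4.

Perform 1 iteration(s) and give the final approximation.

f(x) = e^(-x) - x
f'(x) = -e^(-x) - 1
x₀ = 0.4

Newton-Raphson formula: x_{n+1} = x_n - f(x_n)/f'(x_n)

Iteration 1:
  f(0.400000) = 0.270320
  f'(0.400000) = -1.670320
  x_1 = 0.400000 - 0.270320/(-1.670320) = 0.561837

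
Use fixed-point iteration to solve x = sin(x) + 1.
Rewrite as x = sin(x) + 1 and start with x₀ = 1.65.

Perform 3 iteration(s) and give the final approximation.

Equation: x = sin(x) + 1
Fixed-point form: x = sin(x) + 1
x₀ = 1.65

x_1 = g(1.650000) = 1.996865
x_2 = g(1.996865) = 1.910598
x_3 = g(1.910598) = 1.942821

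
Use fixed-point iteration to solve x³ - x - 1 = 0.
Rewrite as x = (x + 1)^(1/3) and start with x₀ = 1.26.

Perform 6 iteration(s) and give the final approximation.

Equation: x³ - x - 1 = 0
Fixed-point form: x = (x + 1)^(1/3)
x₀ = 1.26

x_1 = g(1.260000) = 1.312309
x_2 = g(1.312309) = 1.322357
x_3 = g(1.322357) = 1.324269
x_4 = g(1.324269) = 1.324633
x_5 = g(1.324633) = 1.324702
x_6 = g(1.324702) = 1.324715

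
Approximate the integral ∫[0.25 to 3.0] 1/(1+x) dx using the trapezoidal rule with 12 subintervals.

f(x) = 1/(1+x)
a = 0.25, b = 3.0, n = 12
h = (b - a)/n = 0.229167

Trapezoidal rule: (h/2)[f(x₀) + 2f(x₁) + 2f(x₂) + ... + f(xₙ)]

x_0 = 0.2500, f(x_0) = 0.800000, coefficient = 1
x_1 = 0.4792, f(x_1) = 0.676056, coefficient = 2
x_2 = 0.7083, f(x_2) = 0.585366, coefficient = 2
x_3 = 0.9375, f(x_3) = 0.516129, coefficient = 2
x_4 = 1.1667, f(x_4) = 0.461538, coefficient = 2
x_5 = 1.3958, f(x_5) = 0.417391, coefficient = 2
x_6 = 1.6250, f(x_6) = 0.380952, coefficient = 2
x_7 = 1.8542, f(x_7) = 0.350365, coefficient = 2
x_8 = 2.0833, f(x_8) = 0.324324, coefficient = 2
x_9 = 2.3125, f(x_9) = 0.301887, coefficient = 2
x_10 = 2.5417, f(x_10) = 0.282353, coefficient = 2
x_11 = 2.7708, f(x_11) = 0.265193, coefficient = 2
x_12 = 3.0000, f(x_12) = 0.250000, coefficient = 1

I ≈ (0.229167/2) × 10.173112 = 1.165669
Exact value: 1.163151
Error: 0.002518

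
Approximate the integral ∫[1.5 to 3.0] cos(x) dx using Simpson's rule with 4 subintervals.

f(x) = cos(x)
a = 1.5, b = 3.0, n = 4
h = (b - a)/n = 0.375000

Simpson's rule: (h/3)[f(x₀) + 4f(x₁) + 2f(x₂) + ... + f(xₙ)]

x_0 = 1.5000, f(x_0) = 0.070737, coefficient = 1
x_1 = 1.8750, f(x_1) = -0.299534, coefficient = 4
x_2 = 2.2500, f(x_2) = -0.628174, coefficient = 2
x_3 = 2.6250, f(x_3) = -0.869507, coefficient = 4
x_4 = 3.0000, f(x_4) = -0.989992, coefficient = 1

I ≈ (0.375000/3) × -6.851765 = -0.856471
Exact value: -0.856375
Error: 0.000096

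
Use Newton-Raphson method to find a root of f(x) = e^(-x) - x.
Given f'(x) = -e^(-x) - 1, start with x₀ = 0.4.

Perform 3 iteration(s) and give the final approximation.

f(x) = e^(-x) - x
f'(x) = -e^(-x) - 1
x₀ = 0.4

Newton-Raphson formula: x_{n+1} = x_n - f(x_n)/f'(x_n)

Iteration 1:
  f(0.400000) = 0.270320
  f'(0.400000) = -1.670320
  x_1 = 0.400000 - 0.270320/(-1.670320) = 0.561837
Iteration 2:
  f(0.561837) = 0.008323
  f'(0.561837) = -1.570161
  x_2 = 0.561837 - 0.008323/(-1.570161) = 0.567138
Iteration 3:
  f(0.567138) = 0.000008
  f'(0.567138) = -1.567146
  x_3 = 0.567138 - 0.000008/(-1.567146) = 0.567143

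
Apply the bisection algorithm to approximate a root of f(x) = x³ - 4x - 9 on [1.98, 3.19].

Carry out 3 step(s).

f(x) = x³ - 4x - 9
Initial interval: [1.98, 3.19]

Iteration 1:
  c_1 = (1.980000 + 3.190000)/2 = 2.585000
  f(c_1) = f(2.585000) = -2.066448
  f(a) × f(c) ≥ 0, new interval: [2.585000, 3.190000]
Iteration 2:
  c_2 = (2.585000 + 3.190000)/2 = 2.887500
  f(c_2) = f(2.887500) = 3.524982
  f(a) × f(c) < 0, new interval: [2.585000, 2.887500]
Iteration 3:
  c_3 = (2.585000 + 2.887500)/2 = 2.736250
  f(c_3) = f(2.736250) = 0.541479
  f(a) × f(c) < 0, new interval: [2.585000, 2.736250]

After 3 iteration(s), the approximation is c_3 = 2.736250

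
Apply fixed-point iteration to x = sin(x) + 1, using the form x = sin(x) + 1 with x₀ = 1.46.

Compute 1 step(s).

Equation: x = sin(x) + 1
Fixed-point form: x = sin(x) + 1
x₀ = 1.46

x_1 = g(1.460000) = 1.993868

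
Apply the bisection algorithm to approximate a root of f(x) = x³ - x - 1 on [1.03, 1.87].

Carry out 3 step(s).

f(x) = x³ - x - 1
Initial interval: [1.03, 1.87]

Iteration 1:
  c_1 = (1.030000 + 1.870000)/2 = 1.450000
  f(c_1) = f(1.450000) = 0.598625
  f(a) × f(c) < 0, new interval: [1.030000, 1.450000]
Iteration 2:
  c_2 = (1.030000 + 1.450000)/2 = 1.240000
  f(c_2) = f(1.240000) = -0.333376
  f(a) × f(c) ≥ 0, new interval: [1.240000, 1.450000]
Iteration 3:
  c_3 = (1.240000 + 1.450000)/2 = 1.345000
  f(c_3) = f(1.345000) = 0.088139
  f(a) × f(c) < 0, new interval: [1.240000, 1.345000]

After 3 iteration(s), the approximation is c_3 = 1.345000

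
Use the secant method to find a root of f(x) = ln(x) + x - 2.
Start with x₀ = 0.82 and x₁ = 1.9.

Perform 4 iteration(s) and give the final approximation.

f(x) = ln(x) + x - 2
x₀ = 0.82, x₁ = 1.9

Secant formula: x_{n+1} = x_n - f(x_n)(x_n - x_{n-1})/(f(x_n) - f(x_{n-1}))

Iteration 1:
  f(0.820000) = -1.378451
  f(1.900000) = 0.541854
  x_2 = 1.900000 - 0.541854×(1.900000 - 0.820000)/(0.541854 - (-1.378451))
       = 1.595256
Iteration 2:
  f(1.900000) = 0.541854
  f(1.595256) = 0.062290
  x_3 = 1.595256 - 0.062290×(1.595256 - 1.900000)/(0.062290 - 0.541854)
       = 1.555673
Iteration 3:
  f(1.595256) = 0.062290
  f(1.555673) = -0.002419
  x_4 = 1.555673 - (-0.002419)×(1.555673 - 1.595256)/(-0.002419 - 0.062290)
       = 1.557153
Iteration 4:
  f(1.555673) = -0.002419
  f(1.557153) = 0.000011
  x_5 = 1.557153 - 0.000011×(1.557153 - 1.555673)/(0.000011 - (-0.002419))
       = 1.557146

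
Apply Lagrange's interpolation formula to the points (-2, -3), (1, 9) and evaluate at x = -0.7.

Lagrange interpolation formula:
P(x) = Σ yᵢ × Lᵢ(x)
where Lᵢ(x) = Π_{j≠i} (x - xⱼ)/(xᵢ - xⱼ)

L_0(-0.7) = (-0.7 - 1)/(-2 - 1) = 0.566667
L_1(-0.7) = (-0.7 - (-2))/(1 - (-2)) = 0.433333

P(-0.7) = (-3)×L_0(-0.7) + 9×L_1(-0.7)
P(-0.7) = 2.200000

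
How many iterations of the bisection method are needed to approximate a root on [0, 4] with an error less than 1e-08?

We need (b-a)/2^n ≤ 1e-08
(4 - 0)/2^n ≤ 1e-08
4/2^n ≤ 1e-08
2^n ≥ 400000000
n ≥ log₂(400000000) = 28.58
n ≥ 29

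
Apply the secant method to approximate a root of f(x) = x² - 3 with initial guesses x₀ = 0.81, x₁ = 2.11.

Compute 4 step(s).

f(x) = x² - 3
x₀ = 0.81, x₁ = 2.11

Secant formula: x_{n+1} = x_n - f(x_n)(x_n - x_{n-1})/(f(x_n) - f(x_{n-1}))

Iteration 1:
  f(0.810000) = -2.343900
  f(2.110000) = 1.452100
  x_2 = 2.110000 - 1.452100×(2.110000 - 0.810000)/(1.452100 - (-2.343900))
       = 1.612705
Iteration 2:
  f(2.110000) = 1.452100
  f(1.612705) = -0.399181
  x_3 = 1.612705 - (-0.399181)×(1.612705 - 2.110000)/(-0.399181 - 1.452100)
       = 1.719934
Iteration 3:
  f(1.612705) = -0.399181
  f(1.719934) = -0.041826
  x_4 = 1.719934 - (-0.041826)×(1.719934 - 1.612705)/(-0.041826 - (-0.399181))
       = 1.732485
Iteration 4:
  f(1.719934) = -0.041826
  f(1.732485) = 0.001503
  x_5 = 1.732485 - 0.001503×(1.732485 - 1.719934)/(0.001503 - (-0.041826))
       = 1.732049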